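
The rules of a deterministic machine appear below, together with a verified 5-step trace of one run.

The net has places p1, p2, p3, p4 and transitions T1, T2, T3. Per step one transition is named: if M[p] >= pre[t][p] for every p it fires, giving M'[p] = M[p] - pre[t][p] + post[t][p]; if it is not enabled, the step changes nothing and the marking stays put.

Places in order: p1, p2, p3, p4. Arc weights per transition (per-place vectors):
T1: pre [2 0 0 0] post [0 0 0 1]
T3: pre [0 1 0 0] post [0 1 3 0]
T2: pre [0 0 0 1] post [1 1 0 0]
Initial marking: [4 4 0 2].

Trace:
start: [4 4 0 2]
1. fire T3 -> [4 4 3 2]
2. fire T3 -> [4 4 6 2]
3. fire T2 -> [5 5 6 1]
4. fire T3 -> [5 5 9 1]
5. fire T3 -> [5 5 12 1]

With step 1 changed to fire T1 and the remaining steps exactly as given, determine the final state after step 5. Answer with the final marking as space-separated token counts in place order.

3 5 9 2

(re-executing from step 1 with the substitution; state before step 1: [4 4 0 2])
1. fire T1 -> [2 4 0 3]
2. fire T3 -> [2 4 3 3]
3. fire T2 -> [3 5 3 2]
4. fire T3 -> [3 5 6 2]
5. fire T3 -> [3 5 9 2]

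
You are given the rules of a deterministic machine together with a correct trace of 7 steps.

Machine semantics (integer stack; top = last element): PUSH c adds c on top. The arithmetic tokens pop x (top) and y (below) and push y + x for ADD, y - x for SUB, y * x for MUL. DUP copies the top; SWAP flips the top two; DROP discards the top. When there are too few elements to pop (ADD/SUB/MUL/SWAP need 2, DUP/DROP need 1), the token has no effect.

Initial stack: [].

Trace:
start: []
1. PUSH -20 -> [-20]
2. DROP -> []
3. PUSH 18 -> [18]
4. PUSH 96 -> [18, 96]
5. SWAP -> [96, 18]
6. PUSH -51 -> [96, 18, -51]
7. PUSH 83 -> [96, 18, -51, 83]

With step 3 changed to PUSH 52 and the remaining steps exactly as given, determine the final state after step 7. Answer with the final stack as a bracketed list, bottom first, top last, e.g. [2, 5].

[96, 52, -51, 83]

(re-executing from step 3 with the substitution; state before step 3: [])
3. PUSH 52 -> [52]
4. PUSH 96 -> [52, 96]
5. SWAP -> [96, 52]
6. PUSH -51 -> [96, 52, -51]
7. PUSH 83 -> [96, 52, -51, 83]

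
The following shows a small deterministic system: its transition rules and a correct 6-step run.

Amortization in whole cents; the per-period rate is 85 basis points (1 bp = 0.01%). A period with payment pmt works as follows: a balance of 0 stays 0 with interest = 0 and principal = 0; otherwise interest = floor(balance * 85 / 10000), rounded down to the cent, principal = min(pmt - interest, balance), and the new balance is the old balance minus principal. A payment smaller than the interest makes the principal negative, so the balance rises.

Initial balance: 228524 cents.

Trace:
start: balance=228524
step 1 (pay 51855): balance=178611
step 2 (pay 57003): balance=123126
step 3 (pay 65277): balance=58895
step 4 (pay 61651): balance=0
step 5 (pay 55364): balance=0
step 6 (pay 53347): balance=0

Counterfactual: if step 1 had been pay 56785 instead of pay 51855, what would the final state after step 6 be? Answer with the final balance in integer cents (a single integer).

(re-executing from step 1 with the substitution; state before step 1: balance=228524)
step 1 (pay 56785): balance=173681
step 2 (pay 57003): balance=118154
step 3 (pay 65277): balance=53881
step 4 (pay 61651): balance=0
step 5 (pay 55364): balance=0
step 6 (pay 53347): balance=0

0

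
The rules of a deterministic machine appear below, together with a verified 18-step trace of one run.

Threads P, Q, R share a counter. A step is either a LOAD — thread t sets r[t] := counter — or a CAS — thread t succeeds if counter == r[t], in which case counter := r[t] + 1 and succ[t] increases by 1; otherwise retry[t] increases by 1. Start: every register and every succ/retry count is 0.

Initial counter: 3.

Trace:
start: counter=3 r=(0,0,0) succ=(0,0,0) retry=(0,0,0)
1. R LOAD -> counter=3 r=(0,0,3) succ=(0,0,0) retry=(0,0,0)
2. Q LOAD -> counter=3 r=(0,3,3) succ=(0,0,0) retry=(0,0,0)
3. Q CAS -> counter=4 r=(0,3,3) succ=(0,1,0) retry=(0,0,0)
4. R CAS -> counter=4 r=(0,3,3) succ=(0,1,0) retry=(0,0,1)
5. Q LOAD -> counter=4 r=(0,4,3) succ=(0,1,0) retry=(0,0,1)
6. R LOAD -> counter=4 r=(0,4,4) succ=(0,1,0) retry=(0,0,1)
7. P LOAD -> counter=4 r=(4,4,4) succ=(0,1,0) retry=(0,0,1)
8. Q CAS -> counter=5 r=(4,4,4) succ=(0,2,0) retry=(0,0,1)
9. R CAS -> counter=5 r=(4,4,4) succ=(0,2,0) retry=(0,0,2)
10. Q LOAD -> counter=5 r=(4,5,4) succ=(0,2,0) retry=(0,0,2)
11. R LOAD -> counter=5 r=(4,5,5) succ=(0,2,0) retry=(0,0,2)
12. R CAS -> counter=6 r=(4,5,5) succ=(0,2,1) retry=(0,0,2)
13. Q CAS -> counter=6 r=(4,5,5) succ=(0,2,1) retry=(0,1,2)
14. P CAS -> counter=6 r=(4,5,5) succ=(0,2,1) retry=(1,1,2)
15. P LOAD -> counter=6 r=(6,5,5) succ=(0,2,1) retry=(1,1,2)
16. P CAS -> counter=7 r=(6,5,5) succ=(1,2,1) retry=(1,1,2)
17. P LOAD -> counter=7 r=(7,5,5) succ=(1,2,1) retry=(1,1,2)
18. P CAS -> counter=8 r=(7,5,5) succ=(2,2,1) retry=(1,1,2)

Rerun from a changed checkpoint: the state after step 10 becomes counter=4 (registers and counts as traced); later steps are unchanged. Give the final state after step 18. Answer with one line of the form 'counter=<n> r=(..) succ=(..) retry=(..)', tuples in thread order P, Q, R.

state after step 10 := counter=4 r=(4,5,4) succ=(0,2,0) retry=(0,0,2)
11. R LOAD -> counter=4 r=(4,5,4) succ=(0,2,0) retry=(0,0,2)
12. R CAS -> counter=5 r=(4,5,4) succ=(0,2,1) retry=(0,0,2)
13. Q CAS -> counter=6 r=(4,5,4) succ=(0,3,1) retry=(0,0,2)
14. P CAS -> counter=6 r=(4,5,4) succ=(0,3,1) retry=(1,0,2)
15. P LOAD -> counter=6 r=(6,5,4) succ=(0,3,1) retry=(1,0,2)
16. P CAS -> counter=7 r=(6,5,4) succ=(1,3,1) retry=(1,0,2)
17. P LOAD -> counter=7 r=(7,5,4) succ=(1,3,1) retry=(1,0,2)
18. P CAS -> counter=8 r=(7,5,4) succ=(2,3,1) retry=(1,0,2)

counter=8 r=(7,5,4) succ=(2,3,1) retry=(1,0,2)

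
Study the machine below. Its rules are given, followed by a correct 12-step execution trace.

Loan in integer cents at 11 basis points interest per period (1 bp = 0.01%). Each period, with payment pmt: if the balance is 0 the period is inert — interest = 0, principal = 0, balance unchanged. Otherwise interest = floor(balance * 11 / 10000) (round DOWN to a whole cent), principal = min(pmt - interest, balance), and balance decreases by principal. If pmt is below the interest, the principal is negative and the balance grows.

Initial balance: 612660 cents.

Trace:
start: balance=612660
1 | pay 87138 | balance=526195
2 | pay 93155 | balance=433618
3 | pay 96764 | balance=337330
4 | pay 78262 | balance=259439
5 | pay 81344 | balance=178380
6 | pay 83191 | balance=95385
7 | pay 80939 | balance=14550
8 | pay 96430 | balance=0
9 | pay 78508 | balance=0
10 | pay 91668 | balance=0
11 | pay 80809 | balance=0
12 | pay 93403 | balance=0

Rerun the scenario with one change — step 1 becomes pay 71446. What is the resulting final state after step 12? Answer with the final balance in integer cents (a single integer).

(re-executing from step 1 with the substitution; state before step 1: balance=612660)
1 | pay 71446 | balance=541887
2 | pay 93155 | balance=449328
3 | pay 96764 | balance=353058
4 | pay 78262 | balance=275184
5 | pay 81344 | balance=194142
6 | pay 83191 | balance=111164
7 | pay 80939 | balance=30347
8 | pay 96430 | balance=0
9 | pay 78508 | balance=0
10 | pay 91668 | balance=0
11 | pay 80809 | balance=0
12 | pay 93403 | balance=0

0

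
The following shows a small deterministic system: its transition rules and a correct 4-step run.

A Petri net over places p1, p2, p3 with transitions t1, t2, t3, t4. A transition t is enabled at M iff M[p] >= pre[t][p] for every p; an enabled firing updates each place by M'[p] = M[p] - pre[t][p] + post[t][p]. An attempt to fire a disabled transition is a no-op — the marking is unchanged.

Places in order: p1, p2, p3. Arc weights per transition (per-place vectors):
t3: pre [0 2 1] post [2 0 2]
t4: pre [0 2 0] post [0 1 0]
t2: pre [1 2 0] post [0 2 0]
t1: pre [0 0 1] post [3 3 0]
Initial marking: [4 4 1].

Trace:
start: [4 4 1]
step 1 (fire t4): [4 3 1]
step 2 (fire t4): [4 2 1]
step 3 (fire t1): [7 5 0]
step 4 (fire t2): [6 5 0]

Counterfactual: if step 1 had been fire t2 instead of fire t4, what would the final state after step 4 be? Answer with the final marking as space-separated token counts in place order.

(re-executing from step 1 with the substitution; state before step 1: [4 4 1])
step 1 (fire t2): [3 4 1]
step 2 (fire t4): [3 3 1]
step 3 (fire t1): [6 6 0]
step 4 (fire t2): [5 6 0]

5 6 0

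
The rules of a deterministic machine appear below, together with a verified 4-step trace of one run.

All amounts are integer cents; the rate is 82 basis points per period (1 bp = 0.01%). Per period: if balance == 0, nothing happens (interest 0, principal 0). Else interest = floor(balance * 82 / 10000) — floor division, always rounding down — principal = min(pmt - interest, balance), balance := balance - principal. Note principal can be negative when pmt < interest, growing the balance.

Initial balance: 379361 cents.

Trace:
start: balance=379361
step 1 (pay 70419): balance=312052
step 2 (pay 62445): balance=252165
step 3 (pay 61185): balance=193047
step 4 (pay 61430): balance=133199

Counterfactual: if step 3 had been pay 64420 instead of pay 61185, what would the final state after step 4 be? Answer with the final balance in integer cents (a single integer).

(re-executing from step 3 with the substitution; state before step 3: balance=252165)
step 3 (pay 64420): balance=189812
step 4 (pay 61430): balance=129938

129938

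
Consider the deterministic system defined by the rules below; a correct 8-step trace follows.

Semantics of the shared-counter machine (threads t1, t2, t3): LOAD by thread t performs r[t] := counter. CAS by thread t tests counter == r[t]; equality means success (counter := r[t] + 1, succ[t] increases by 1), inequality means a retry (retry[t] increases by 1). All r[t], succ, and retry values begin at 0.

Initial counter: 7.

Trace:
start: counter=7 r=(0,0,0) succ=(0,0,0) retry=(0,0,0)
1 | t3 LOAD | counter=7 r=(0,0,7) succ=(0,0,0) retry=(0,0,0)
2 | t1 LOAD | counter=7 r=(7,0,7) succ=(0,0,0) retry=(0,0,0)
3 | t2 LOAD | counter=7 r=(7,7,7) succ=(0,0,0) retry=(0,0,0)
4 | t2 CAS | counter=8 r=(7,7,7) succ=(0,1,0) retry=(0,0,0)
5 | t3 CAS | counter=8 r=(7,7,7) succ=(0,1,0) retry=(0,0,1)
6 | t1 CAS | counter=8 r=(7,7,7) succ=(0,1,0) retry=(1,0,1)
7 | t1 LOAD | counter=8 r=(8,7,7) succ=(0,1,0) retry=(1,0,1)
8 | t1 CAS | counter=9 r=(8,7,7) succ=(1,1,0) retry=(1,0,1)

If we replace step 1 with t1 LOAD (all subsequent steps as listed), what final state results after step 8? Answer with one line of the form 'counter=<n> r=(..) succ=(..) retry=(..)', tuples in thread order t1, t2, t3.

counter=9 r=(8,7,0) succ=(1,1,0) retry=(1,0,1)

(re-executing from step 1 with the substitution; state before step 1: counter=7 r=(0,0,0) succ=(0,0,0) retry=(0,0,0))
1 | t1 LOAD | counter=7 r=(7,0,0) succ=(0,0,0) retry=(0,0,0)
2 | t1 LOAD | counter=7 r=(7,0,0) succ=(0,0,0) retry=(0,0,0)
3 | t2 LOAD | counter=7 r=(7,7,0) succ=(0,0,0) retry=(0,0,0)
4 | t2 CAS | counter=8 r=(7,7,0) succ=(0,1,0) retry=(0,0,0)
5 | t3 CAS | counter=8 r=(7,7,0) succ=(0,1,0) retry=(0,0,1)
6 | t1 CAS | counter=8 r=(7,7,0) succ=(0,1,0) retry=(1,0,1)
7 | t1 LOAD | counter=8 r=(8,7,0) succ=(0,1,0) retry=(1,0,1)
8 | t1 CAS | counter=9 r=(8,7,0) succ=(1,1,0) retry=(1,0,1)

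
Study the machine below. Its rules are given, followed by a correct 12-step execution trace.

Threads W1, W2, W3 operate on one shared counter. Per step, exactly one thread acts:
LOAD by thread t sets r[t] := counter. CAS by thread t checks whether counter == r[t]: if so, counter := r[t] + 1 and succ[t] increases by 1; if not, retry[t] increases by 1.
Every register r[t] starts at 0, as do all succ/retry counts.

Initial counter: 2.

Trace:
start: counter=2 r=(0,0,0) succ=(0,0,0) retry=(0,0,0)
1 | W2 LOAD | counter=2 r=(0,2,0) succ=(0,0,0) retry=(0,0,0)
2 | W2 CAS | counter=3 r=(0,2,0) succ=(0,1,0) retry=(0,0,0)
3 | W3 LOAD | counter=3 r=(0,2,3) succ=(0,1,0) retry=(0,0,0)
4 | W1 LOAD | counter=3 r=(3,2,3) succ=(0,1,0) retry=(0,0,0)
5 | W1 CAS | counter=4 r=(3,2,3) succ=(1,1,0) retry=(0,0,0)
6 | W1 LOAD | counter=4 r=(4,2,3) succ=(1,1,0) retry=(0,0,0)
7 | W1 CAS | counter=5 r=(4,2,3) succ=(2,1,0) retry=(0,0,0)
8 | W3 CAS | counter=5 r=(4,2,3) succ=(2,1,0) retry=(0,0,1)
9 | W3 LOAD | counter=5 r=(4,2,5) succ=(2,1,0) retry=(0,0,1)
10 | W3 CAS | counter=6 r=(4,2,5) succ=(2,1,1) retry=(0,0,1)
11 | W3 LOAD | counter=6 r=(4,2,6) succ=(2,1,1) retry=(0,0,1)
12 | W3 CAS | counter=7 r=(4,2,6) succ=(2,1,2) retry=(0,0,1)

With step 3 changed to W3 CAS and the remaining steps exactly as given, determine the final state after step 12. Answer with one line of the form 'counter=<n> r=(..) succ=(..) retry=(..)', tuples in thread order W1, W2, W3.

counter=7 r=(4,2,6) succ=(2,1,2) retry=(0,0,2)

(re-executing from step 3 with the substitution; state before step 3: counter=3 r=(0,2,0) succ=(0,1,0) retry=(0,0,0))
3 | W3 CAS | counter=3 r=(0,2,0) succ=(0,1,0) retry=(0,0,1)
4 | W1 LOAD | counter=3 r=(3,2,0) succ=(0,1,0) retry=(0,0,1)
5 | W1 CAS | counter=4 r=(3,2,0) succ=(1,1,0) retry=(0,0,1)
6 | W1 LOAD | counter=4 r=(4,2,0) succ=(1,1,0) retry=(0,0,1)
7 | W1 CAS | counter=5 r=(4,2,0) succ=(2,1,0) retry=(0,0,1)
8 | W3 CAS | counter=5 r=(4,2,0) succ=(2,1,0) retry=(0,0,2)
9 | W3 LOAD | counter=5 r=(4,2,5) succ=(2,1,0) retry=(0,0,2)
10 | W3 CAS | counter=6 r=(4,2,5) succ=(2,1,1) retry=(0,0,2)
11 | W3 LOAD | counter=6 r=(4,2,6) succ=(2,1,1) retry=(0,0,2)
12 | W3 CAS | counter=7 r=(4,2,6) succ=(2,1,2) retry=(0,0,2)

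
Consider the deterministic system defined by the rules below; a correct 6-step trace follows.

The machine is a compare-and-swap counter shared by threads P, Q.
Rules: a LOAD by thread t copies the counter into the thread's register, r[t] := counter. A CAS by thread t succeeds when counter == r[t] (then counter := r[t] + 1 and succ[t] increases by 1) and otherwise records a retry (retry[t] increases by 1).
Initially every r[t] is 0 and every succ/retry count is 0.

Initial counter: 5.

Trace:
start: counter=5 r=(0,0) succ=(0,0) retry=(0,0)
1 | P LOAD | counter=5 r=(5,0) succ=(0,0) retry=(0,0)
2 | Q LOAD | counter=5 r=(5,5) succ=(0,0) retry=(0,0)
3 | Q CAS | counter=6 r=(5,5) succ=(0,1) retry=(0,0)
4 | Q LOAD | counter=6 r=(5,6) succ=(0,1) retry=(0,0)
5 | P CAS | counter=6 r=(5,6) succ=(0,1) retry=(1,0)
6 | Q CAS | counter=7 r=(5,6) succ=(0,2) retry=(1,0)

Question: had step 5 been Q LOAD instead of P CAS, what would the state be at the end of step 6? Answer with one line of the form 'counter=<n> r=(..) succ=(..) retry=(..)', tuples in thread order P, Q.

(re-executing from step 5 with the substitution; state before step 5: counter=6 r=(5,6) succ=(0,1) retry=(0,0))
5 | Q LOAD | counter=6 r=(5,6) succ=(0,1) retry=(0,0)
6 | Q CAS | counter=7 r=(5,6) succ=(0,2) retry=(0,0)

counter=7 r=(5,6) succ=(0,2) retry=(0,0)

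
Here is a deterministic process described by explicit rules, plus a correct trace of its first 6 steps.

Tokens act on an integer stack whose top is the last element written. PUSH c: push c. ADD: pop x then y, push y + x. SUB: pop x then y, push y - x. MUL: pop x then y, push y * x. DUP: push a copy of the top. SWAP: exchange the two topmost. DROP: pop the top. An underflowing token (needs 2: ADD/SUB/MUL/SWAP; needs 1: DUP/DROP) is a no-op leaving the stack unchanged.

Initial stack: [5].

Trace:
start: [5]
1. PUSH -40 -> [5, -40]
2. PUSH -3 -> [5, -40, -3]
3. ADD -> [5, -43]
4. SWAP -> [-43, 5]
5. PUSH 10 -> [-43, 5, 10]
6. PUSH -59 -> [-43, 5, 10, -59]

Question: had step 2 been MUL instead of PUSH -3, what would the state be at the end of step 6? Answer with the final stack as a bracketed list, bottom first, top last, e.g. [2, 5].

[-200, 10, -59]

(re-executing from step 2 with the substitution; state before step 2: [5, -40])
2. MUL -> [-200]
3. ADD -> [-200]
4. SWAP -> [-200]
5. PUSH 10 -> [-200, 10]
6. PUSH -59 -> [-200, 10, -59]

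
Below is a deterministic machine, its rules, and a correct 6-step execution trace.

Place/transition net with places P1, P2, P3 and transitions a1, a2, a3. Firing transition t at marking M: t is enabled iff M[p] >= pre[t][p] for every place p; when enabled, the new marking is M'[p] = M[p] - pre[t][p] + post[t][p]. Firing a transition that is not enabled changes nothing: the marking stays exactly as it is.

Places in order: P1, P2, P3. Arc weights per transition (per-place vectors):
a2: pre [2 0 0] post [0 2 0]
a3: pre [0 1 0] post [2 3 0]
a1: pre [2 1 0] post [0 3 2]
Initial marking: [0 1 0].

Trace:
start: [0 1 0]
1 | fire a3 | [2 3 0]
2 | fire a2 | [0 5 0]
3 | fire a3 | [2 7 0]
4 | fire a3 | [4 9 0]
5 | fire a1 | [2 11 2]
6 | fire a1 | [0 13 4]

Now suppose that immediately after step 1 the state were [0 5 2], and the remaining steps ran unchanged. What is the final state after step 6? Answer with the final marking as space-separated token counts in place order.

state after step 1 := [0 5 2]
2 | fire a2 | [0 5 2]
3 | fire a3 | [2 7 2]
4 | fire a3 | [4 9 2]
5 | fire a1 | [2 11 4]
6 | fire a1 | [0 13 6]

0 13 6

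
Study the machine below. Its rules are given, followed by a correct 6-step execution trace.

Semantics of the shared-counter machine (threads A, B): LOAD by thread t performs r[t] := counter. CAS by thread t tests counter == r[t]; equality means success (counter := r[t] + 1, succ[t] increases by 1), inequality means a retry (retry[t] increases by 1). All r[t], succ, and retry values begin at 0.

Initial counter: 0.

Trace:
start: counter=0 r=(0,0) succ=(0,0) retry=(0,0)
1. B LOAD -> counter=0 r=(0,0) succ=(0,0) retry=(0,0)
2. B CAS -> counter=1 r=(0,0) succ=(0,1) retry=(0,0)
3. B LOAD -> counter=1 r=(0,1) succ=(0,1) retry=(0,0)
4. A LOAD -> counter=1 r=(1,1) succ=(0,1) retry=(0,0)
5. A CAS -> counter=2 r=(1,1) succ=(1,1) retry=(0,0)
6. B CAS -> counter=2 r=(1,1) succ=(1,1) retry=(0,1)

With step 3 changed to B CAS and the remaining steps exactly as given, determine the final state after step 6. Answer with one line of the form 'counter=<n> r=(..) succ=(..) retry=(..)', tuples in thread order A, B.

counter=2 r=(1,0) succ=(1,1) retry=(0,2)

(re-executing from step 3 with the substitution; state before step 3: counter=1 r=(0,0) succ=(0,1) retry=(0,0))
3. B CAS -> counter=1 r=(0,0) succ=(0,1) retry=(0,1)
4. A LOAD -> counter=1 r=(1,0) succ=(0,1) retry=(0,1)
5. A CAS -> counter=2 r=(1,0) succ=(1,1) retry=(0,1)
6. B CAS -> counter=2 r=(1,0) succ=(1,1) retry=(0,2)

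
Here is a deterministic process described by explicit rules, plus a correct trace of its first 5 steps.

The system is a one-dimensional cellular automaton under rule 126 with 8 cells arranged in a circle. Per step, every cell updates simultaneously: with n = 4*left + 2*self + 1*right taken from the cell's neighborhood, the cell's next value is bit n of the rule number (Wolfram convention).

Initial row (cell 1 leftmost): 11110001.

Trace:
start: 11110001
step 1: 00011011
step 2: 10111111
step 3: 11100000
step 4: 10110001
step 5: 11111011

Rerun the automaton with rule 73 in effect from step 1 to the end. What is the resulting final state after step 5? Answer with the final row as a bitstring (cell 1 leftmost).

00000100

(re-executing steps 1..5 under rule 73; state before step 1: 11110001)
step 1: 00010101
step 2: 01000000
step 3: 00011111
step 4: 01010001
step 5: 00000100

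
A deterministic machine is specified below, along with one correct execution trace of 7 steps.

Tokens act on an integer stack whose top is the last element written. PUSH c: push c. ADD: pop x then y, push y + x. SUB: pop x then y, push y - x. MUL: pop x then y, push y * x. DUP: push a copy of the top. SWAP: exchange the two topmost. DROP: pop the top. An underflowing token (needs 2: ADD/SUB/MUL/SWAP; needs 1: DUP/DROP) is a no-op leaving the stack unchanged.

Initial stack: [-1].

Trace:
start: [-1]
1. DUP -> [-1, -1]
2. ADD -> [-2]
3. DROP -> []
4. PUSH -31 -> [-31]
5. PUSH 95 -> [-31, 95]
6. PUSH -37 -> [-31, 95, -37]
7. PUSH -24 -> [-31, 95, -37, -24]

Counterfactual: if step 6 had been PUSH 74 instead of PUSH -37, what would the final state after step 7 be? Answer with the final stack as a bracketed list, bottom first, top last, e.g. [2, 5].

[-31, 95, 74, -24]

(re-executing from step 6 with the substitution; state before step 6: [-31, 95])
6. PUSH 74 -> [-31, 95, 74]
7. PUSH -24 -> [-31, 95, 74, -24]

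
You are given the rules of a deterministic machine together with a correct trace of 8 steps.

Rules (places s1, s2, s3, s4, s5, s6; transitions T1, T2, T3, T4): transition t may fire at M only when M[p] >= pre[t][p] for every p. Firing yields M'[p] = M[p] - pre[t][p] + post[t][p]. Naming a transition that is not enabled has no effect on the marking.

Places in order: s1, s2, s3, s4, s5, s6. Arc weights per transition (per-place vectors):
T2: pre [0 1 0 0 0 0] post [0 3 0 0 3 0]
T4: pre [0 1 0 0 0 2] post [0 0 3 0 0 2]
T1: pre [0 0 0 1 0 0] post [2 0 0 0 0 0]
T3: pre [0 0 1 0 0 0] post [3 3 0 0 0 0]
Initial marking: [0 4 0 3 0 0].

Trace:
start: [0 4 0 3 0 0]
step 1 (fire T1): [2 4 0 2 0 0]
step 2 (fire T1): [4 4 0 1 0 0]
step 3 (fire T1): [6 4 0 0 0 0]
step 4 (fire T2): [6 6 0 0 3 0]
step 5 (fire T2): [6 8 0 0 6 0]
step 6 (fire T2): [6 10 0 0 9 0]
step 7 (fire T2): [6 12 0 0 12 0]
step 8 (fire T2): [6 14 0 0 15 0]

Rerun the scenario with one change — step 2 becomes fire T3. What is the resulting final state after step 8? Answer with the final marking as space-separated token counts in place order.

(re-executing from step 2 with the substitution; state before step 2: [2 4 0 2 0 0])
step 2 (fire T3): [2 4 0 2 0 0]
step 3 (fire T1): [4 4 0 1 0 0]
step 4 (fire T2): [4 6 0 1 3 0]
step 5 (fire T2): [4 8 0 1 6 0]
step 6 (fire T2): [4 10 0 1 9 0]
step 7 (fire T2): [4 12 0 1 12 0]
step 8 (fire T2): [4 14 0 1 15 0]

4 14 0 1 15 0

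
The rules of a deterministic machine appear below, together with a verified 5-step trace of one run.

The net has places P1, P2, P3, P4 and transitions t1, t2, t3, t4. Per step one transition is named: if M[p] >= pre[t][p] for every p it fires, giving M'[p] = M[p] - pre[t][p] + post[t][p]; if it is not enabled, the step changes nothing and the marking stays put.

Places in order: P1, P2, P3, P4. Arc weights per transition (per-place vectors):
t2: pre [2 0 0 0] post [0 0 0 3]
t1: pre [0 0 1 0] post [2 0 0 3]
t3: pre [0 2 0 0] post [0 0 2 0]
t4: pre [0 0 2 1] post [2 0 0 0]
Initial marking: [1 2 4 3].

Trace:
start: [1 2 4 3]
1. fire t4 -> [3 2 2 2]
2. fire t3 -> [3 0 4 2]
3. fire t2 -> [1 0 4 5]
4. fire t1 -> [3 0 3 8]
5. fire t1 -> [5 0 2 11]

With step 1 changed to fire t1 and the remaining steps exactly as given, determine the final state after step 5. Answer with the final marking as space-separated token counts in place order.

(re-executing from step 1 with the substitution; state before step 1: [1 2 4 3])
1. fire t1 -> [3 2 3 6]
2. fire t3 -> [3 0 5 6]
3. fire t2 -> [1 0 5 9]
4. fire t1 -> [3 0 4 12]
5. fire t1 -> [5 0 3 15]

5 0 3 15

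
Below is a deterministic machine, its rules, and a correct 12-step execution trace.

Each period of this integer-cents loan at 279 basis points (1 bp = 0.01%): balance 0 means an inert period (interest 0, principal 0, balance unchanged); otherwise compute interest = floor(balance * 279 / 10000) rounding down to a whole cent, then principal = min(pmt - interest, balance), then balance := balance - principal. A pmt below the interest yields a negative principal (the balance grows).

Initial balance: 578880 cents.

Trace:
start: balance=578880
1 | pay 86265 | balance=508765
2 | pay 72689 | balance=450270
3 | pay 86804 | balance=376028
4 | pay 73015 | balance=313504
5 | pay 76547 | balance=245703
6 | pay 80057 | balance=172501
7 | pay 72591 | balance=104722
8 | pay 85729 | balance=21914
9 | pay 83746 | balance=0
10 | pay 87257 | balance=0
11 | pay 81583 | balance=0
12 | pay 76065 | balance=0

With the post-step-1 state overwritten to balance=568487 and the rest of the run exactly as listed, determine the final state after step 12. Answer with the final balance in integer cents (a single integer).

0

state after step 1 := balance=568487
2 | pay 72689 | balance=511658
3 | pay 86804 | balance=439129
4 | pay 73015 | balance=378365
5 | pay 76547 | balance=312374
6 | pay 80057 | balance=241032
7 | pay 72591 | balance=175165
8 | pay 85729 | balance=94323
9 | pay 83746 | balance=13208
10 | pay 87257 | balance=0
11 | pay 81583 | balance=0
12 | pay 76065 | balance=0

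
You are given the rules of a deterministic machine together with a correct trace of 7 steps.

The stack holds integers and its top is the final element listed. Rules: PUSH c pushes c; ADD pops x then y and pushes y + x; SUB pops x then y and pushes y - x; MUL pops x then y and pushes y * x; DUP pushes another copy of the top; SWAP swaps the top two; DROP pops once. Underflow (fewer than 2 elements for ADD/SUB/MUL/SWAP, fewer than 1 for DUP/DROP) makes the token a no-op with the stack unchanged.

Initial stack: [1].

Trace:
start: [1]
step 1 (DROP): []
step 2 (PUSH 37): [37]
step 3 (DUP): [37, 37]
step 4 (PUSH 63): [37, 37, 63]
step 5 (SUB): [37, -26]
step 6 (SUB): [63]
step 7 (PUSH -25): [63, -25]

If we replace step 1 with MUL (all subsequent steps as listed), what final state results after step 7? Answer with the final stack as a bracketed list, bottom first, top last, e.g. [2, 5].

[1, 63, -25]

(re-executing from step 1 with the substitution; state before step 1: [1])
step 1 (MUL): [1]
step 2 (PUSH 37): [1, 37]
step 3 (DUP): [1, 37, 37]
step 4 (PUSH 63): [1, 37, 37, 63]
step 5 (SUB): [1, 37, -26]
step 6 (SUB): [1, 63]
step 7 (PUSH -25): [1, 63, -25]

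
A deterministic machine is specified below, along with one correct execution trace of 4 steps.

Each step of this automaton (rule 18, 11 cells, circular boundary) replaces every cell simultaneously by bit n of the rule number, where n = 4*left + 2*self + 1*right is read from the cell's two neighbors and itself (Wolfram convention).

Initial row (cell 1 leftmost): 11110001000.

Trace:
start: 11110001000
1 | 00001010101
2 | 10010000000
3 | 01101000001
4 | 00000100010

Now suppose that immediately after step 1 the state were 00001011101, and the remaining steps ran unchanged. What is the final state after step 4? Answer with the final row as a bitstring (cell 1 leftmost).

00000100010

state after step 1 := 00001011101
2 | 10010000000
3 | 01101000001
4 | 00000100010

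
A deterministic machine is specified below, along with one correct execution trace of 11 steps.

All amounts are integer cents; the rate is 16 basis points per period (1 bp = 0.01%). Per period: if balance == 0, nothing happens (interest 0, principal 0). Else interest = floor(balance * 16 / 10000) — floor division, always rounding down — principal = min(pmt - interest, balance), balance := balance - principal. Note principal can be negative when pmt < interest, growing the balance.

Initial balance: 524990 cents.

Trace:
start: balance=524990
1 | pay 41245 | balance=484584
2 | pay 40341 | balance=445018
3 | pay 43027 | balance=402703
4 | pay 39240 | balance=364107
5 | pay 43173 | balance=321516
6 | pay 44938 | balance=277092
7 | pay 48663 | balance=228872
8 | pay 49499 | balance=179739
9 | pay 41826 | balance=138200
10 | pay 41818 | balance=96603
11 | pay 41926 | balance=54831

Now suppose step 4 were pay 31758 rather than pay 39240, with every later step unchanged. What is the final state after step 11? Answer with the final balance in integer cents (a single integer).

62397

(re-executing from step 4 with the substitution; state before step 4: balance=402703)
4 | pay 31758 | balance=371589
5 | pay 43173 | balance=329010
6 | pay 44938 | balance=284598
7 | pay 48663 | balance=236390
8 | pay 49499 | balance=187269
9 | pay 41826 | balance=145742
10 | pay 41818 | balance=104157
11 | pay 41926 | balance=62397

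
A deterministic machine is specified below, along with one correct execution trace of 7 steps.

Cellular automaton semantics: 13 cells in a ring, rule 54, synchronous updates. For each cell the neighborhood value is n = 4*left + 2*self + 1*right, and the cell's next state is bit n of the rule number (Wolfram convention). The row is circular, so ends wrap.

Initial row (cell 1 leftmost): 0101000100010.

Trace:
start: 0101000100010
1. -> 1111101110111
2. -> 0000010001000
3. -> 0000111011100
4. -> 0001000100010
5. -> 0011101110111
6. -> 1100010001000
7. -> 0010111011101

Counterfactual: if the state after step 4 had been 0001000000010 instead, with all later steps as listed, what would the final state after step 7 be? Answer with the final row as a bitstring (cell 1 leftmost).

state after step 4 := 0001000000010
5. -> 0011100000111
6. -> 1100010001000
7. -> 0010111011101

0010111011101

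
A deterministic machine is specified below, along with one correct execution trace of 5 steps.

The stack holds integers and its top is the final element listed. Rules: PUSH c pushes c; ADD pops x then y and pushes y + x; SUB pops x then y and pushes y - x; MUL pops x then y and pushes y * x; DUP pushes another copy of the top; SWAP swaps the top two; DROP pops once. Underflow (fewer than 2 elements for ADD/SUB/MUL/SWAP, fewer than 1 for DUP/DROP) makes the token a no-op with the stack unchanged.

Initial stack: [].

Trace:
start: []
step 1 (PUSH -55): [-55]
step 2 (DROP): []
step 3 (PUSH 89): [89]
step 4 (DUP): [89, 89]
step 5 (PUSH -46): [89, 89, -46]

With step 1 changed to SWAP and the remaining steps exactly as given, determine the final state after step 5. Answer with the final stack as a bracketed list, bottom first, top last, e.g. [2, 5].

[89, 89, -46]

(re-executing from step 1 with the substitution; state before step 1: [])
step 1 (SWAP): []
step 2 (DROP): []
step 3 (PUSH 89): [89]
step 4 (DUP): [89, 89]
step 5 (PUSH -46): [89, 89, -46]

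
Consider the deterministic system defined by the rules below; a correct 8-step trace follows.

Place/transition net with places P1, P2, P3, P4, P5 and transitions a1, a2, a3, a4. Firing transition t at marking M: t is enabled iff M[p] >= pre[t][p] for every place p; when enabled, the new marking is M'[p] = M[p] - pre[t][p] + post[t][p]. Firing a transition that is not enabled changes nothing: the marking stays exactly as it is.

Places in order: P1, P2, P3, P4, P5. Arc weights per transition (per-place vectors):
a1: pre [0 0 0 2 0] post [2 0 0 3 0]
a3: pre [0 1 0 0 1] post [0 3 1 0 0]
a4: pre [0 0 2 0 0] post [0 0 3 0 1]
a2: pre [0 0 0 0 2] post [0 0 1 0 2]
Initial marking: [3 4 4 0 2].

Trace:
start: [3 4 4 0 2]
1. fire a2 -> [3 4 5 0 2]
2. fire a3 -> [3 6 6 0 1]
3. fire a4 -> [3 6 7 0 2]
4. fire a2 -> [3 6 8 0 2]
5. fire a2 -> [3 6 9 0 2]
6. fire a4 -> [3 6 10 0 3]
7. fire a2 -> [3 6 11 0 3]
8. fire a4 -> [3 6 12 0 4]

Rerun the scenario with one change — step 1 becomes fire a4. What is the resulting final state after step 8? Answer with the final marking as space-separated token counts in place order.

(re-executing from step 1 with the substitution; state before step 1: [3 4 4 0 2])
1. fire a4 -> [3 4 5 0 3]
2. fire a3 -> [3 6 6 0 2]
3. fire a4 -> [3 6 7 0 3]
4. fire a2 -> [3 6 8 0 3]
5. fire a2 -> [3 6 9 0 3]
6. fire a4 -> [3 6 10 0 4]
7. fire a2 -> [3 6 11 0 4]
8. fire a4 -> [3 6 12 0 5]

3 6 12 0 5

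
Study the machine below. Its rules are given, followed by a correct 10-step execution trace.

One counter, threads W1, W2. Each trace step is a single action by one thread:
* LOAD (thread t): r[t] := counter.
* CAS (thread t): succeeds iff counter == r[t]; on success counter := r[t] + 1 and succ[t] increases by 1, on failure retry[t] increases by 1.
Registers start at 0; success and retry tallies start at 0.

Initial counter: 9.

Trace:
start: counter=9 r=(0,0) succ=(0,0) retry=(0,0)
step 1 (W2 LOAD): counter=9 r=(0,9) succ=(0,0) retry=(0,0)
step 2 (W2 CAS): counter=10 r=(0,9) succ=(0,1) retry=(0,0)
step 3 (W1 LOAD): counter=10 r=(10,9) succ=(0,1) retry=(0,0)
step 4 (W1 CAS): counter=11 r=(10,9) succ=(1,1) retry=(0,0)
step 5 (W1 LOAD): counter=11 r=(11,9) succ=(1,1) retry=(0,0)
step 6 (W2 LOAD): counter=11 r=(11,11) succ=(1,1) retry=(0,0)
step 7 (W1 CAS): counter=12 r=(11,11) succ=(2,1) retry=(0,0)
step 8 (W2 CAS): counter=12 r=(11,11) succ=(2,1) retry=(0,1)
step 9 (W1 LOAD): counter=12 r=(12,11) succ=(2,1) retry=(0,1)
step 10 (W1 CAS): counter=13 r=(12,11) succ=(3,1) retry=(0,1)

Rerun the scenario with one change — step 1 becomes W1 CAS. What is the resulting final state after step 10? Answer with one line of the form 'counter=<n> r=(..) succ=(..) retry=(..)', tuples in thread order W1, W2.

(re-executing from step 1 with the substitution; state before step 1: counter=9 r=(0,0) succ=(0,0) retry=(0,0))
step 1 (W1 CAS): counter=9 r=(0,0) succ=(0,0) retry=(1,0)
step 2 (W2 CAS): counter=9 r=(0,0) succ=(0,0) retry=(1,1)
step 3 (W1 LOAD): counter=9 r=(9,0) succ=(0,0) retry=(1,1)
step 4 (W1 CAS): counter=10 r=(9,0) succ=(1,0) retry=(1,1)
step 5 (W1 LOAD): counter=10 r=(10,0) succ=(1,0) retry=(1,1)
step 6 (W2 LOAD): counter=10 r=(10,10) succ=(1,0) retry=(1,1)
step 7 (W1 CAS): counter=11 r=(10,10) succ=(2,0) retry=(1,1)
step 8 (W2 CAS): counter=11 r=(10,10) succ=(2,0) retry=(1,2)
step 9 (W1 LOAD): counter=11 r=(11,10) succ=(2,0) retry=(1,2)
step 10 (W1 CAS): counter=12 r=(11,10) succ=(3,0) retry=(1,2)

counter=12 r=(11,10) succ=(3,0) retry=(1,2)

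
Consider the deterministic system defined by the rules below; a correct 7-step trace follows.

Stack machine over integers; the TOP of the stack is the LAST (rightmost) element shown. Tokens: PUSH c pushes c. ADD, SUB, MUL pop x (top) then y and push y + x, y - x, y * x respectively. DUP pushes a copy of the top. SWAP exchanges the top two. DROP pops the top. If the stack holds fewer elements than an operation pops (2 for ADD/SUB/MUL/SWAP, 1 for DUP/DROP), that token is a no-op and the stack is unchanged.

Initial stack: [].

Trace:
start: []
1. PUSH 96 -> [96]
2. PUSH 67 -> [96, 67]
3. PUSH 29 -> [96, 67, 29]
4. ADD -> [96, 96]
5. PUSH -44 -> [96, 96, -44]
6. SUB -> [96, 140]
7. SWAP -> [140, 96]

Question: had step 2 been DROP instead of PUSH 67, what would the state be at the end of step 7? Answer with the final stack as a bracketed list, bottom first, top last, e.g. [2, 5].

(re-executing from step 2 with the substitution; state before step 2: [96])
2. DROP -> []
3. PUSH 29 -> [29]
4. ADD -> [29]
5. PUSH -44 -> [29, -44]
6. SUB -> [73]
7. SWAP -> [73]

[73]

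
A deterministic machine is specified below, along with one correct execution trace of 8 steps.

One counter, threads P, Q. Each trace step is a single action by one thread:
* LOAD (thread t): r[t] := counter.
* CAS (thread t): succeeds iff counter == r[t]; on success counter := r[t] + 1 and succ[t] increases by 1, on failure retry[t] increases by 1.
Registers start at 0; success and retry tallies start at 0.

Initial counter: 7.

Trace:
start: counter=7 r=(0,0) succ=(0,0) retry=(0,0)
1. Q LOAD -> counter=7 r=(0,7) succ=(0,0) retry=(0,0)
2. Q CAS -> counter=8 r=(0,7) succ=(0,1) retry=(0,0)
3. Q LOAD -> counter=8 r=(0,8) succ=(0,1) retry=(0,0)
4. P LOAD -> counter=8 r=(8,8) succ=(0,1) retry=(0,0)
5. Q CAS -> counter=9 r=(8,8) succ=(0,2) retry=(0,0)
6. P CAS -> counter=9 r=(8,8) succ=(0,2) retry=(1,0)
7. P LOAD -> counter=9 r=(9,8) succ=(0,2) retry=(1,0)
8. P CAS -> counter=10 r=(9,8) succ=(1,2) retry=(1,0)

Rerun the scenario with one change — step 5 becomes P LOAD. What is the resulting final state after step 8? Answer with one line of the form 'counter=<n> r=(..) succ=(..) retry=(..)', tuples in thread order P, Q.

counter=10 r=(9,8) succ=(2,1) retry=(0,0)

(re-executing from step 5 with the substitution; state before step 5: counter=8 r=(8,8) succ=(0,1) retry=(0,0))
5. P LOAD -> counter=8 r=(8,8) succ=(0,1) retry=(0,0)
6. P CAS -> counter=9 r=(8,8) succ=(1,1) retry=(0,0)
7. P LOAD -> counter=9 r=(9,8) succ=(1,1) retry=(0,0)
8. P CAS -> counter=10 r=(9,8) succ=(2,1) retry=(0,0)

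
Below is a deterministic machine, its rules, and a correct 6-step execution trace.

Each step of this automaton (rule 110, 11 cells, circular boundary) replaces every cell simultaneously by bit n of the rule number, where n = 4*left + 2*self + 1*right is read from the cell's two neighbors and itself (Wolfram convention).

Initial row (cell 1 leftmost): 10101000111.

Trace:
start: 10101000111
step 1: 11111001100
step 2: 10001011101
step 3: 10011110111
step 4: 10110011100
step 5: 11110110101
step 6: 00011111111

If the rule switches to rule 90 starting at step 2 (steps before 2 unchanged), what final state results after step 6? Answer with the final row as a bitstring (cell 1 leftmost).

(re-executing steps 2..6 under rule 90; state before step 2: 11111001100)
step 2: 10001111111
step 3: 11011000000
step 4: 11011100001
step 5: 01010110011
step 6: 00000111111

00000111111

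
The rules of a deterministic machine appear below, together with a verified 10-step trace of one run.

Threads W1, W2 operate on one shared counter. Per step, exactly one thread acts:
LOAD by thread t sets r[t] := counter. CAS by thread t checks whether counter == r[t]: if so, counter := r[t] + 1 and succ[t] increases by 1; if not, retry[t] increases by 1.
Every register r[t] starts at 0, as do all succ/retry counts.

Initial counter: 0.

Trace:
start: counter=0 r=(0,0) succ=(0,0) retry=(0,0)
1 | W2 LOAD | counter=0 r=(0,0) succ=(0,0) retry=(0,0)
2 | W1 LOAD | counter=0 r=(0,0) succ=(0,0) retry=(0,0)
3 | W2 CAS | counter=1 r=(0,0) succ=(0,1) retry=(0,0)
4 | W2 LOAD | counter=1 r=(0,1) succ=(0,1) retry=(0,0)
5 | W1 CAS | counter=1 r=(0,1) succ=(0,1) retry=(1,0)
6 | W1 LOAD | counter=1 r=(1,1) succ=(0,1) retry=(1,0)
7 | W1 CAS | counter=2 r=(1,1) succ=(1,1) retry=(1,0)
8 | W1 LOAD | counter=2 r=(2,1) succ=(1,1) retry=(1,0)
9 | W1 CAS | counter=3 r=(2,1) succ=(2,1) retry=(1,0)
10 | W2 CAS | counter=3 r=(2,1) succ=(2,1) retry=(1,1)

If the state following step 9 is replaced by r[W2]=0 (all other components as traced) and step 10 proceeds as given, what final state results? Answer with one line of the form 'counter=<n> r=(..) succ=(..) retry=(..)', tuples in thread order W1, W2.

counter=3 r=(2,0) succ=(2,1) retry=(1,1)

state after step 9 := counter=3 r=(2,0) succ=(2,1) retry=(1,0)
10 | W2 CAS | counter=3 r=(2,0) succ=(2,1) retry=(1,1)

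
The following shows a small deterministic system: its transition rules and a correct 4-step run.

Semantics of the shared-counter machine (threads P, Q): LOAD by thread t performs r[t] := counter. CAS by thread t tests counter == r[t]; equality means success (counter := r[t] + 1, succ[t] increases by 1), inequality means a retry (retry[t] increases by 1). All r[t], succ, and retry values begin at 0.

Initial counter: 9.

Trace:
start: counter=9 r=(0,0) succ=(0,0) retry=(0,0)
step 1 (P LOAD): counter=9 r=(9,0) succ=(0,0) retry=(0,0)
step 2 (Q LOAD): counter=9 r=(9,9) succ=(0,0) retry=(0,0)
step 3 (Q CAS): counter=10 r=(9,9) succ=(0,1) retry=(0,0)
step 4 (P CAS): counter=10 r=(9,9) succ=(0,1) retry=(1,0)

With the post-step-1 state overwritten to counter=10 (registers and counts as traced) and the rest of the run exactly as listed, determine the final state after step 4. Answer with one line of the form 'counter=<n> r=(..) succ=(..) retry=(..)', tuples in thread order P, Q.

counter=11 r=(9,10) succ=(0,1) retry=(1,0)

state after step 1 := counter=10 r=(9,0) succ=(0,0) retry=(0,0)
step 2 (Q LOAD): counter=10 r=(9,10) succ=(0,0) retry=(0,0)
step 3 (Q CAS): counter=11 r=(9,10) succ=(0,1) retry=(0,0)
step 4 (P CAS): counter=11 r=(9,10) succ=(0,1) retry=(1,0)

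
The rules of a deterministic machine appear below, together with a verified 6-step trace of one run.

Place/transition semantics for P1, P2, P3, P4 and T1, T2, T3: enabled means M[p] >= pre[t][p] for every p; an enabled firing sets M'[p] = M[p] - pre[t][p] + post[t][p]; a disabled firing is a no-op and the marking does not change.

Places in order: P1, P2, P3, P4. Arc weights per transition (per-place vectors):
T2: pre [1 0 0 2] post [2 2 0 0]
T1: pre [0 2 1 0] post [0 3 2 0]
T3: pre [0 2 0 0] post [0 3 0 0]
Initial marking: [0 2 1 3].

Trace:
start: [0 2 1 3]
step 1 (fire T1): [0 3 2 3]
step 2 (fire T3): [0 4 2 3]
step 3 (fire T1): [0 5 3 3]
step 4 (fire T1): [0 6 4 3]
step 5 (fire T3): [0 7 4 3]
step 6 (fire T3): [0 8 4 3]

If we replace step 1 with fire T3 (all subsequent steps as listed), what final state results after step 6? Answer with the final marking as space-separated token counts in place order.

0 8 3 3

(re-executing from step 1 with the substitution; state before step 1: [0 2 1 3])
step 1 (fire T3): [0 3 1 3]
step 2 (fire T3): [0 4 1 3]
step 3 (fire T1): [0 5 2 3]
step 4 (fire T1): [0 6 3 3]
step 5 (fire T3): [0 7 3 3]
step 6 (fire T3): [0 8 3 3]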